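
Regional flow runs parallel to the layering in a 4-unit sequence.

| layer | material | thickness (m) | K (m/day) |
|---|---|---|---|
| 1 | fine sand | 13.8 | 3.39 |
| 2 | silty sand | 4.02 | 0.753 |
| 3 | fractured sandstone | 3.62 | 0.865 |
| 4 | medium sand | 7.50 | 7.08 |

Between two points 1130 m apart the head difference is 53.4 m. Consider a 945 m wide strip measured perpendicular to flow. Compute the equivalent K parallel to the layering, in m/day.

3.66

Flow is parallel to layering, so each bed carries its own Darcy discharge and the transmissivities add.
Σ(K_i·b_i) = 3.39×13.8 + 0.753×4.02 + 0.865×3.62 + 7.08×7.50 = 106.0 m²/day.
Total thickness b = 28.94 m, so K_eq = Σ(K_i·b_i)/b = 3.664 m/day.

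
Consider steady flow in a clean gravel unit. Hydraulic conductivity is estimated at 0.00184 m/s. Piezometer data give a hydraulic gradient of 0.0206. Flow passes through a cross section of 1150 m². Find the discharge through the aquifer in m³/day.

3770

Convert K: 0.00184 m/s × 86400 = 159.0 m/day.
Hydraulic gradient i = 0.0206.
Darcy's law: Q = K · A · i = 159.0 × 1150 × 0.02060 = 3766 m³/day.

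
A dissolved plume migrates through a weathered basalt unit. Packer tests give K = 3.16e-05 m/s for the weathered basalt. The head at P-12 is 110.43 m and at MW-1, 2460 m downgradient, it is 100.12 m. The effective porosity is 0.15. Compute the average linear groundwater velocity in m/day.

0.0763

Convert K: 3.16e-05 m/s × 86400 = 2.730 m/day.
Hydraulic gradient i = (110.43 − 100.12) / 2460 = 10.31 / 2460 = 0.004191.
Darcy flux q = K · i = 2.730 × 0.004191 = 0.01144 m/day.
Seepage velocity v = q / n_e = 0.01144 / 0.15 = 0.07628 m/day.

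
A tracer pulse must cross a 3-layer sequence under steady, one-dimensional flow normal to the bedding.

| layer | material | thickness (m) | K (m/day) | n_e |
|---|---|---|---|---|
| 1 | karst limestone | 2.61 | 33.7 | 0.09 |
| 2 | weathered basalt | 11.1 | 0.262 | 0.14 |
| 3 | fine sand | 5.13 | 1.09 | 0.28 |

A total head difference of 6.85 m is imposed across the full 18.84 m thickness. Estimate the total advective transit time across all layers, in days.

With flow normal to the layers, continuity requires the same specific discharge q through every layer.
Σ(b_i/K_i) = 2.61/33.7 + 11.1/0.262 + 5.13/1.09 = 47.15 d.
q = Δh / Σ(b_i/K_i) = 6.85 / 47.15 = 0.1453 m/day.
In each layer the seepage velocity is v_i = q/n_i, so the layer transit time is t_i = b_i·n_i / q:
  layer 1 (karst limestone): t_1 = 2.61 × 0.09 / 0.1453 = 1.617 d
  layer 2 (weathered basalt): t_2 = 11.1 × 0.14 / 0.1453 = 10.70 d
  layer 3 (fine sand): t_3 = 5.13 × 0.28 / 0.1453 = 9.887 d
Total t = Σ t_i = 22.20 days.

22.2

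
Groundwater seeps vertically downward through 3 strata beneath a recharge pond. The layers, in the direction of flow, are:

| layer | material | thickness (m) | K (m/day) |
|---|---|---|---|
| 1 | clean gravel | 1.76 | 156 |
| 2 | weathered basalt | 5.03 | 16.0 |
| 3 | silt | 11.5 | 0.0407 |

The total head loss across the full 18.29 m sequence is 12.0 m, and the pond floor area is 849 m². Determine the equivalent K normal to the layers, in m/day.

Flow is perpendicular to layering, so the layers act in series and the equivalent K is the thickness-weighted harmonic mean.
Total thickness L = 1.76 + 5.03 + 11.5 = 18.29 m.
Σ(b_i/K_i) = 1.76/156 + 5.03/16.0 + 11.5/0.0407 = 282.9 d.
K_eq = L / Σ(b_i/K_i) = 18.29 / 282.9 = 0.06466 m/day.

0.0647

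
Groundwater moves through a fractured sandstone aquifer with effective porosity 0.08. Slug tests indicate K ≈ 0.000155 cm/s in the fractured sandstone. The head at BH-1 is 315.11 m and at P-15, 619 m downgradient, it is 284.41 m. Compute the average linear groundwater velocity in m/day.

Convert K: 0.000155 cm/s × 864 = 0.1339 m/day.
Hydraulic gradient i = (315.11 − 284.41) / 619 = 30.7 / 619 = 0.04960.
Darcy flux q = K · i = 0.1339 × 0.04960 = 0.006642 m/day.
Seepage velocity v = q / n_e = 0.006642 / 0.08 = 0.08302 m/day.

0.0830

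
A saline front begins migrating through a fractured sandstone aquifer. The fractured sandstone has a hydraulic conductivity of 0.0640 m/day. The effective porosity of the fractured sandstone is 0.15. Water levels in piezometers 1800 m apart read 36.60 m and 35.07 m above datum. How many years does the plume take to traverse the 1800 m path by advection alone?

Hydraulic gradient i = (36.60 − 35.07) / 1800 = 1.53 / 1800 = 0.0008500.
Darcy flux q = K · i = 0.06400 × 0.0008500 = 5.440e-05 m/day.
Seepage velocity v = q / n_e = 5.440e-05 / 0.15 = 0.0003627 m/day.
Travel time t = L / v = 1800 / 0.0003627 = 4.963e+06 days = 13589 years.

13600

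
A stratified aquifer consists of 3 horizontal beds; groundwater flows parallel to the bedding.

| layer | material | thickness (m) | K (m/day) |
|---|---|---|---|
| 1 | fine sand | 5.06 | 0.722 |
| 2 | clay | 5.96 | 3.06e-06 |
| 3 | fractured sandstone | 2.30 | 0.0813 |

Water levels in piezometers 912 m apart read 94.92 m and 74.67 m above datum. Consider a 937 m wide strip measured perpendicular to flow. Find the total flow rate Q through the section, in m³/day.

Flow is parallel to layering, so each bed carries its own Darcy discharge and the transmissivities add.
Σ(K_i·b_i) = 0.722×5.06 + 3.06e-06×5.96 + 0.0813×2.30 = 3.840 m²/day.
Hydraulic gradient i = (94.92 − 74.67) / 912 = 20.25 / 912 = 0.02220.
Q = Σ(K_i·b_i) · W · i = 3.840 × 937 × 0.02220 = 79.90 m³/day.

79.9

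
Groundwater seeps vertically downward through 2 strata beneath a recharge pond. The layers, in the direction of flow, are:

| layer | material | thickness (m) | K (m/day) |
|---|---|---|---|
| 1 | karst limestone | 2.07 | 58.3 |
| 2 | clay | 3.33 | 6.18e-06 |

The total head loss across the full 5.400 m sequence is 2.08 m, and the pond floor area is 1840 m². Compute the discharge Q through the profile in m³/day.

Flow is perpendicular to layering, so the layers act in series and the equivalent K is the thickness-weighted harmonic mean.
Total thickness L = 2.07 + 3.33 = 5.400 m.
Σ(b_i/K_i) = 2.07/58.3 + 3.33/6.18e-06 = 5.388e+05 d.
K_eq = L / Σ(b_i/K_i) = 5.400 / 5.388e+05 = 1.002e-05 m/day.
Q = K_eq · A · (Δh/L) = 1.002e-05 × 1840 × (2.08/5.400) = 0.007103 m³/day.

0.00710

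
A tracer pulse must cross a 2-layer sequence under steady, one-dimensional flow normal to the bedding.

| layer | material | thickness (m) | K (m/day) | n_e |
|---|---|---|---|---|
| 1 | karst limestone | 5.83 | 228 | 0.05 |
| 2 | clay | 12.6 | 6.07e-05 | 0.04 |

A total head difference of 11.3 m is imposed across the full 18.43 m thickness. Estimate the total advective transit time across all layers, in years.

With flow normal to the layers, continuity requires the same specific discharge q through every layer.
Σ(b_i/K_i) = 5.83/228 + 12.6/6.07e-05 = 2.076e+05 d.
q = Δh / Σ(b_i/K_i) = 11.3 / 2.076e+05 = 5.444e-05 m/day.
In each layer the seepage velocity is v_i = q/n_i, so the layer transit time is t_i = b_i·n_i / q:
  layer 1 (karst limestone): t_1 = 5.83 × 0.05 / 5.444e-05 = 5355 d
  layer 2 (clay): t_2 = 12.6 × 0.04 / 5.444e-05 = 9258 d
Total t = Σ t_i = 14613 days = 40.01 years.

40.0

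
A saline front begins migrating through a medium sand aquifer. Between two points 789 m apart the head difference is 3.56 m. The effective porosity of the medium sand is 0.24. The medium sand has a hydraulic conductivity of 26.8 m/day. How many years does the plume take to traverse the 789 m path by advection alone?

Hydraulic gradient i = Δh / L = 3.56 / 789 = 0.004512.
Darcy flux q = K · i = 26.80 × 0.004512 = 0.1209 m/day.
Seepage velocity v = q / n_e = 0.1209 / 0.24 = 0.5038 m/day.
Travel time t = L / v = 789 / 0.5038 = 1566 days = 4.287 years.

4.29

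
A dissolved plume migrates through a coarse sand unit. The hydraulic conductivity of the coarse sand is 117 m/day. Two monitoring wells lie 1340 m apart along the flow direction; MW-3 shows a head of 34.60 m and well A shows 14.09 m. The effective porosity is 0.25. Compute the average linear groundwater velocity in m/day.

Hydraulic gradient i = (34.60 − 14.09) / 1340 = 20.51 / 1340 = 0.01531.
Darcy flux q = K · i = 117.0 × 0.01531 = 1.791 m/day.
Seepage velocity v = q / n_e = 1.791 / 0.25 = 7.163 m/day.

7.16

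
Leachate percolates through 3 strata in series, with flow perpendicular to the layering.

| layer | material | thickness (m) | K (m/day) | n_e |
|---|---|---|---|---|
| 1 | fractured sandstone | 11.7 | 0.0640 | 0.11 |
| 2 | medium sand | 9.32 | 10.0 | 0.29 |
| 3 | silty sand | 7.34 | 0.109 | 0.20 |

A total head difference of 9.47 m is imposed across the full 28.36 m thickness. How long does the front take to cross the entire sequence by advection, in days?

With flow normal to the layers, continuity requires the same specific discharge q through every layer.
Σ(b_i/K_i) = 11.7/0.0640 + 9.32/10.0 + 7.34/0.109 = 251.1 d.
q = Δh / Σ(b_i/K_i) = 9.47 / 251.1 = 0.03772 m/day.
In each layer the seepage velocity is v_i = q/n_i, so the layer transit time is t_i = b_i·n_i / q:
  layer 1 (fractured sandstone): t_1 = 11.7 × 0.11 / 0.03772 = 34.12 d
  layer 2 (medium sand): t_2 = 9.32 × 0.29 / 0.03772 = 71.66 d
  layer 3 (silty sand): t_3 = 7.34 × 0.20 / 0.03772 = 38.92 d
Total t = Σ t_i = 144.7 days.

145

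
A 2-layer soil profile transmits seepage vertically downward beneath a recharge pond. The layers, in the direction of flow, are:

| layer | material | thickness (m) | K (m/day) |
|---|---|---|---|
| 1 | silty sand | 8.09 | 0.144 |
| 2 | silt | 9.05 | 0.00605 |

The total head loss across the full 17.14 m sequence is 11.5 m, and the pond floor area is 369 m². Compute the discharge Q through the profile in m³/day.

Flow is perpendicular to layering, so the layers act in series and the equivalent K is the thickness-weighted harmonic mean.
Total thickness L = 8.09 + 9.05 = 17.14 m.
Σ(b_i/K_i) = 8.09/0.144 + 9.05/0.00605 = 1552 d.
K_eq = L / Σ(b_i/K_i) = 17.14 / 1552 = 0.01104 m/day.
Q = K_eq · A · (Δh/L) = 0.01104 × 369 × (11.5/17.14) = 2.734 m³/day.

2.73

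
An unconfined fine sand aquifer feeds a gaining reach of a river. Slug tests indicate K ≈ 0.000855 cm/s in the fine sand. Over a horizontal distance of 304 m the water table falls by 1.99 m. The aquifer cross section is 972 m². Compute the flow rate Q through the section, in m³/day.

Convert K: 0.000855 cm/s × 864 = 0.7387 m/day.
Hydraulic gradient i = Δh / L = 1.99 / 304 = 0.006546.
Darcy's law: Q = K · A · i = 0.7387 × 972.0 × 0.006546 = 4.700 m³/day.

4.70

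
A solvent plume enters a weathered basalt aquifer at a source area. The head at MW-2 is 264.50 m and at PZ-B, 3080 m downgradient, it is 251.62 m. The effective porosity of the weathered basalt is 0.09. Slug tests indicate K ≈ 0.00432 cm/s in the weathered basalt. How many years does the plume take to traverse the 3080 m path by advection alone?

48.6

Convert K: 0.00432 cm/s × 864 = 3.732 m/day.
Hydraulic gradient i = (264.50 − 251.62) / 3080 = 12.88 / 3080 = 0.004182.
Darcy flux q = K · i = 3.732 × 0.004182 = 0.01561 m/day.
Seepage velocity v = q / n_e = 0.01561 / 0.09 = 0.1734 m/day.
Travel time t = L / v = 3080 / 0.1734 = 17759 days = 48.62 years.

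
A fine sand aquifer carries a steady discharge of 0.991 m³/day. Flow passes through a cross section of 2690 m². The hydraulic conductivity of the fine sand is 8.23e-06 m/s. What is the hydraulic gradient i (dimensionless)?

0.000518

Convert K: 8.23e-06 m/s × 86400 = 0.7111 m/day.
From Q = K·A·i, i = Q / (K·A) = 0.991 / (0.7111 × 2690) = 0.0005181.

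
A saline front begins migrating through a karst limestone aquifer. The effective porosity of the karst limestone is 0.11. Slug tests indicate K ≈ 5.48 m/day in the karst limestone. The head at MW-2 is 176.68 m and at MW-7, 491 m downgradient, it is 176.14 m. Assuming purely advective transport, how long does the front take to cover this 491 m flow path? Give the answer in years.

Hydraulic gradient i = (176.68 − 176.14) / 491 = 0.54 / 491 = 0.001100.
Darcy flux q = K · i = 5.480 × 0.001100 = 0.006027 m/day.
Seepage velocity v = q / n_e = 0.006027 / 0.11 = 0.05479 m/day.
Travel time t = L / v = 491 / 0.05479 = 8962 days = 24.54 years.

24.5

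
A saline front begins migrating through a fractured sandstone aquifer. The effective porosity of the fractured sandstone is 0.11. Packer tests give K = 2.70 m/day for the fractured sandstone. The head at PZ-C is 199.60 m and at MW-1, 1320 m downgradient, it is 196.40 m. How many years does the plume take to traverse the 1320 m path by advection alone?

60.7

Hydraulic gradient i = (199.60 − 196.40) / 1320 = 3.2 / 1320 = 0.002424.
Darcy flux q = K · i = 2.700 × 0.002424 = 0.006545 m/day.
Seepage velocity v = q / n_e = 0.006545 / 0.11 = 0.05950 m/day.
Travel time t = L / v = 1320 / 0.05950 = 22183 days = 60.73 years.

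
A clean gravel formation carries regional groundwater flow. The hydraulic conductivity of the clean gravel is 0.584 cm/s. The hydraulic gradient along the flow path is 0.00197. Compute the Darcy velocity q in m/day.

Convert K: 0.584 cm/s × 864 = 504.6 m/day.
Hydraulic gradient i = 0.00197.
Specific discharge q = K · i = 504.6 × 0.001970 = 0.9940 m/day.

0.994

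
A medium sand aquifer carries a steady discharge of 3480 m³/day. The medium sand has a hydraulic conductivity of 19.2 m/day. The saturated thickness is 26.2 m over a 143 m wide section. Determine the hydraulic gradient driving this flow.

0.0484

Cross-sectional area A = 143 × 26.2 = 3747 m².
From Q = K·A·i, i = Q / (K·A) = 3480 / (19.20 × 3747) = 0.04838.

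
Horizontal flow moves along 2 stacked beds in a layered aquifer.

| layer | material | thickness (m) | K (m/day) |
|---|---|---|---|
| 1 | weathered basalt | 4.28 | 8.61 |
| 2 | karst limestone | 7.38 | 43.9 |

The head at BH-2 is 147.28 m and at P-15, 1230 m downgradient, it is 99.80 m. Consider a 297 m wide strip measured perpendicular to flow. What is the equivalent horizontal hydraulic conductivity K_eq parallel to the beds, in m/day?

Flow is parallel to layering, so each bed carries its own Darcy discharge and the transmissivities add.
Σ(K_i·b_i) = 8.61×4.28 + 43.9×7.38 = 360.8 m²/day.
Total thickness b = 11.66 m, so K_eq = Σ(K_i·b_i)/b = 30.95 m/day.

30.9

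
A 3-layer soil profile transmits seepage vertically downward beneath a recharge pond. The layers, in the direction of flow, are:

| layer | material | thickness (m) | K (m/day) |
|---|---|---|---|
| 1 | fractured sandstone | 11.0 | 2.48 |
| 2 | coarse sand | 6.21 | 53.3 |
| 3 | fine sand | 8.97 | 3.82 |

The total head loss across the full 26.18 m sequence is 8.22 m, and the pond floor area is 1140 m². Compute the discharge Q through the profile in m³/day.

1360

Flow is perpendicular to layering, so the layers act in series and the equivalent K is the thickness-weighted harmonic mean.
Total thickness L = 11.0 + 6.21 + 8.97 = 26.18 m.
Σ(b_i/K_i) = 11.0/2.48 + 6.21/53.3 + 8.97/3.82 = 6.900 d.
K_eq = L / Σ(b_i/K_i) = 26.18 / 6.900 = 3.794 m/day.
Q = K_eq · A · (Δh/L) = 3.794 × 1140 × (8.22/26.18) = 1358 m³/day.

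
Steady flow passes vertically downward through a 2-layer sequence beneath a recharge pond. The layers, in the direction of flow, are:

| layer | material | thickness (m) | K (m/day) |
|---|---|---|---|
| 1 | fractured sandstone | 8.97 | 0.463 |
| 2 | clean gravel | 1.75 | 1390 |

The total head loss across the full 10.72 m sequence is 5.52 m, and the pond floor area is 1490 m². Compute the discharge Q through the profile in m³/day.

Flow is perpendicular to layering, so the layers act in series and the equivalent K is the thickness-weighted harmonic mean.
Total thickness L = 8.97 + 1.75 = 10.72 m.
Σ(b_i/K_i) = 8.97/0.463 + 1.75/1390 = 19.37 d.
K_eq = L / Σ(b_i/K_i) = 10.72 / 19.37 = 0.5533 m/day.
Q = K_eq · A · (Δh/L) = 0.5533 × 1490 × (5.52/10.72) = 424.5 m³/day.

425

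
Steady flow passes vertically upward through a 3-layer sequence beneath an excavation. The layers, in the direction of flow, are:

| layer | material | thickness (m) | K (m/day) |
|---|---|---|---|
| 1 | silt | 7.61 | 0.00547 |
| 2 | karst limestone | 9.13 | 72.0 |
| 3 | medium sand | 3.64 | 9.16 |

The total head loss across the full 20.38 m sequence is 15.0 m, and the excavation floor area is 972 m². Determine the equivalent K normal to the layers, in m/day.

Flow is perpendicular to layering, so the layers act in series and the equivalent K is the thickness-weighted harmonic mean.
Total thickness L = 7.61 + 9.13 + 3.64 = 20.38 m.
Σ(b_i/K_i) = 7.61/0.00547 + 9.13/72.0 + 3.64/9.16 = 1392 d.
K_eq = L / Σ(b_i/K_i) = 20.38 / 1392 = 0.01464 m/day.

0.0146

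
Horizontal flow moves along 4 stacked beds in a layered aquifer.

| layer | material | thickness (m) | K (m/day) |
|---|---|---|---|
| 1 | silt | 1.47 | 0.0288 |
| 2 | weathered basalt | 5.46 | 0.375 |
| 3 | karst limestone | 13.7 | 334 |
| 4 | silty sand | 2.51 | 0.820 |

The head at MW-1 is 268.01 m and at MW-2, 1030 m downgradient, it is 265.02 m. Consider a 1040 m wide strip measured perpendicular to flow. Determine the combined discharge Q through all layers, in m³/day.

13800

Flow is parallel to layering, so each bed carries its own Darcy discharge and the transmissivities add.
Σ(K_i·b_i) = 0.0288×1.47 + 0.375×5.46 + 334×13.7 + 0.820×2.51 = 4580 m²/day.
Hydraulic gradient i = (268.01 − 265.02) / 1030 = 2.99 / 1030 = 0.002903.
Q = Σ(K_i·b_i) · W · i = 4580 × 1040 × 0.002903 = 13827 m³/day.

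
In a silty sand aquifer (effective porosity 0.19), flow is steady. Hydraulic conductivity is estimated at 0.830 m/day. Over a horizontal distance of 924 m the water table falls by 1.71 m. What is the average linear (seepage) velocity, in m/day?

0.00808

Hydraulic gradient i = Δh / L = 1.71 / 924 = 0.001851.
Darcy flux q = K · i = 0.8300 × 0.001851 = 0.001536 m/day.
Seepage velocity v = q / n_e = 0.001536 / 0.19 = 0.008084 m/day.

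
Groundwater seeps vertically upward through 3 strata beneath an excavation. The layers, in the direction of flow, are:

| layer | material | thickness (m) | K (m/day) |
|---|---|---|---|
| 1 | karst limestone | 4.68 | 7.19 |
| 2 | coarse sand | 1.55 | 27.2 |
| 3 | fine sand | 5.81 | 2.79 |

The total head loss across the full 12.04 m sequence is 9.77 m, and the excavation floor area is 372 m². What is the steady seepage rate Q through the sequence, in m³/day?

Flow is perpendicular to layering, so the layers act in series and the equivalent K is the thickness-weighted harmonic mean.
Total thickness L = 4.68 + 1.55 + 5.81 = 12.04 m.
Σ(b_i/K_i) = 4.68/7.19 + 1.55/27.2 + 5.81/2.79 = 2.790 d.
K_eq = L / Σ(b_i/K_i) = 12.04 / 2.790 = 4.315 m/day.
Q = K_eq · A · (Δh/L) = 4.315 × 372 × (9.77/12.04) = 1303 m³/day.

1300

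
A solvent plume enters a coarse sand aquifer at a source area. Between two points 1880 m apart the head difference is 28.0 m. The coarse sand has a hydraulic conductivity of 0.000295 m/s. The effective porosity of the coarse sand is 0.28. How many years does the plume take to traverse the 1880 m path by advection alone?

3.80

Convert K: 0.000295 m/s × 86400 = 25.49 m/day.
Hydraulic gradient i = Δh / L = 28.0 / 1880 = 0.01489.
Darcy flux q = K · i = 25.49 × 0.01489 = 0.3796 m/day.
Seepage velocity v = q / n_e = 0.3796 / 0.28 = 1.356 m/day.
Travel time t = L / v = 1880 / 1.356 = 1387 days = 3.797 years.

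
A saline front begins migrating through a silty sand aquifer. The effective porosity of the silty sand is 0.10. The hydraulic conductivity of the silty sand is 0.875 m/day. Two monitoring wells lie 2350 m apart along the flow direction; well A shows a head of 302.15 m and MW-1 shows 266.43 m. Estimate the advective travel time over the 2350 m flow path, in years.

48.4

Hydraulic gradient i = (302.15 − 266.43) / 2350 = 35.72 / 2350 = 0.01520.
Darcy flux q = K · i = 0.8750 × 0.01520 = 0.01330 m/day.
Seepage velocity v = q / n_e = 0.01330 / 0.10 = 0.1330 m/day.
Travel time t = L / v = 2350 / 0.1330 = 17669 days = 48.38 years.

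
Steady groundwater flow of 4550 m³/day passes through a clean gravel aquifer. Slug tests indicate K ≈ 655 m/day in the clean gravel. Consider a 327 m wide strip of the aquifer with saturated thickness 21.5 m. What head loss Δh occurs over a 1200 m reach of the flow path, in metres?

1.19

Cross-sectional area A = 327 × 21.5 = 7030 m².
From Q = K·A·i, i = Q / (K·A) = 4550 / (655.0 × 7030) = 0.0009881.
Head loss Δh = i · L = 0.0009881 × 1200 = 1.186 m.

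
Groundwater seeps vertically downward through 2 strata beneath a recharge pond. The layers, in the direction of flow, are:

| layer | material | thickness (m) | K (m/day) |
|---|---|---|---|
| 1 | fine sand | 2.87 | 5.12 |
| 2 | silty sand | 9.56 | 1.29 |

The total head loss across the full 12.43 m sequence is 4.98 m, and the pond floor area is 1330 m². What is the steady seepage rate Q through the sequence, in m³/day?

831

Flow is perpendicular to layering, so the layers act in series and the equivalent K is the thickness-weighted harmonic mean.
Total thickness L = 2.87 + 9.56 = 12.43 m.
Σ(b_i/K_i) = 2.87/5.12 + 9.56/1.29 = 7.971 d.
K_eq = L / Σ(b_i/K_i) = 12.43 / 7.971 = 1.559 m/day.
Q = K_eq · A · (Δh/L) = 1.559 × 1330 × (4.98/12.43) = 830.9 m³/day.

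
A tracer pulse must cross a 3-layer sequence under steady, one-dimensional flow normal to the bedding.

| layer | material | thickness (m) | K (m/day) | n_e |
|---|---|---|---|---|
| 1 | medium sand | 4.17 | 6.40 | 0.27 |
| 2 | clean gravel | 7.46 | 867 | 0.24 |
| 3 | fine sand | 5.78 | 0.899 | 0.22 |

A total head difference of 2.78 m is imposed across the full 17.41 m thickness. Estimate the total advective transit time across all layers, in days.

With flow normal to the layers, continuity requires the same specific discharge q through every layer.
Σ(b_i/K_i) = 4.17/6.40 + 7.46/867 + 5.78/0.899 = 7.090 d.
q = Δh / Σ(b_i/K_i) = 2.78 / 7.090 = 0.3921 m/day.
In each layer the seepage velocity is v_i = q/n_i, so the layer transit time is t_i = b_i·n_i / q:
  layer 1 (medium sand): t_1 = 4.17 × 0.27 / 0.3921 = 2.871 d
  layer 2 (clean gravel): t_2 = 7.46 × 0.24 / 0.3921 = 4.566 d
  layer 3 (fine sand): t_3 = 5.78 × 0.22 / 0.3921 = 3.243 d
Total t = Σ t_i = 10.68 days.

10.7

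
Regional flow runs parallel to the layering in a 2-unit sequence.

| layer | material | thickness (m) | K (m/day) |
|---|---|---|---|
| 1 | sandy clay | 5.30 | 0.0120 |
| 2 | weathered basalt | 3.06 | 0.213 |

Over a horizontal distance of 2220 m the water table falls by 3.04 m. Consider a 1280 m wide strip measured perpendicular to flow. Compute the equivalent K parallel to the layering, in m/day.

0.0856

Flow is parallel to layering, so each bed carries its own Darcy discharge and the transmissivities add.
Σ(K_i·b_i) = 0.0120×5.30 + 0.213×3.06 = 0.7154 m²/day.
Total thickness b = 8.360 m, so K_eq = Σ(K_i·b_i)/b = 0.08557 m/day.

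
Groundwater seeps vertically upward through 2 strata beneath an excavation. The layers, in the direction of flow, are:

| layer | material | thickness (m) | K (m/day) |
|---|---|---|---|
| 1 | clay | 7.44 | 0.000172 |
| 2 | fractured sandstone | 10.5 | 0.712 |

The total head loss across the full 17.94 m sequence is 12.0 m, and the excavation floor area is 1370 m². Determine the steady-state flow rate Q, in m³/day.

Flow is perpendicular to layering, so the layers act in series and the equivalent K is the thickness-weighted harmonic mean.
Total thickness L = 7.44 + 10.5 = 17.94 m.
Σ(b_i/K_i) = 7.44/0.000172 + 10.5/0.712 = 43271 d.
K_eq = L / Σ(b_i/K_i) = 17.94 / 43271 = 0.0004146 m/day.
Q = K_eq · A · (Δh/L) = 0.0004146 × 1370 × (12.0/17.94) = 0.3799 m³/day.

0.380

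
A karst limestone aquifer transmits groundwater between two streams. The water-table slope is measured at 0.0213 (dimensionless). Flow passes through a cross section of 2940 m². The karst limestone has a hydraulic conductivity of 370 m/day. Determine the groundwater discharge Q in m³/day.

Hydraulic gradient i = 0.0213.
Darcy's law: Q = K · A · i = 370.0 × 2940 × 0.02130 = 23170 m³/day.

23200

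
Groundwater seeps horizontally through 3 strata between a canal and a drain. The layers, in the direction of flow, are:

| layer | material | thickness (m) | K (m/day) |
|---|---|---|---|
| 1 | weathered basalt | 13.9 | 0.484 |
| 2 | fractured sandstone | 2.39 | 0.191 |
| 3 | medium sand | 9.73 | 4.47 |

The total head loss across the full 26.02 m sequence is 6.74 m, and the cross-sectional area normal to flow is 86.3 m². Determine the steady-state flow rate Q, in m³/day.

13.4

Flow is perpendicular to layering, so the layers act in series and the equivalent K is the thickness-weighted harmonic mean.
Total thickness L = 13.9 + 2.39 + 9.73 = 26.02 m.
Σ(b_i/K_i) = 13.9/0.484 + 2.39/0.191 + 9.73/4.47 = 43.41 d.
K_eq = L / Σ(b_i/K_i) = 26.02 / 43.41 = 0.5994 m/day.
Q = K_eq · A · (Δh/L) = 0.5994 × 86.3 × (6.74/26.02) = 13.40 m³/day.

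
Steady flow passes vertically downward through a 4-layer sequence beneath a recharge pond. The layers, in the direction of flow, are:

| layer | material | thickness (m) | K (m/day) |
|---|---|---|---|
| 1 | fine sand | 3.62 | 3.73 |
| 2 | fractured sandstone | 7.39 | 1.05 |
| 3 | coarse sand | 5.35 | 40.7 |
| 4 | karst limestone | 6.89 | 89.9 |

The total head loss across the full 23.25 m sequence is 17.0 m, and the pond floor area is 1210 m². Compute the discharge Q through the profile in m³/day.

Flow is perpendicular to layering, so the layers act in series and the equivalent K is the thickness-weighted harmonic mean.
Total thickness L = 3.62 + 7.39 + 5.35 + 6.89 = 23.25 m.
Σ(b_i/K_i) = 3.62/3.73 + 7.39/1.05 + 5.35/40.7 + 6.89/89.9 = 8.217 d.
K_eq = L / Σ(b_i/K_i) = 23.25 / 8.217 = 2.830 m/day.
Q = K_eq · A · (Δh/L) = 2.830 × 1210 × (17.0/23.25) = 2503 m³/day.

2500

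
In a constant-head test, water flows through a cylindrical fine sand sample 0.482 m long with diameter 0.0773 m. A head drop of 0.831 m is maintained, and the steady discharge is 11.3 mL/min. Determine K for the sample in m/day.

Cross-sectional area A = π·(d/2)² = π × (0.0773/2)² = 0.004693 m².
Convert discharge: 11.3 mL/min = 1.883e-07 m³/s.
Darcy's law rearranged: K = Q·L / (A·Δh) = 1.883e-07 × 0.482 / (0.004693 × 0.831) = 2.328e-05 m/s = 2.011 m/day.

2.01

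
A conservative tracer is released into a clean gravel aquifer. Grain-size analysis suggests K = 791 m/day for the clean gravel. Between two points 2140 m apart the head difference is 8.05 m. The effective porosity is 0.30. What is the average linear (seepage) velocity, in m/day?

Hydraulic gradient i = Δh / L = 8.05 / 2140 = 0.003762.
Darcy flux q = K · i = 791.0 × 0.003762 = 2.975 m/day.
Seepage velocity v = q / n_e = 2.975 / 0.30 = 9.918 m/day.

9.92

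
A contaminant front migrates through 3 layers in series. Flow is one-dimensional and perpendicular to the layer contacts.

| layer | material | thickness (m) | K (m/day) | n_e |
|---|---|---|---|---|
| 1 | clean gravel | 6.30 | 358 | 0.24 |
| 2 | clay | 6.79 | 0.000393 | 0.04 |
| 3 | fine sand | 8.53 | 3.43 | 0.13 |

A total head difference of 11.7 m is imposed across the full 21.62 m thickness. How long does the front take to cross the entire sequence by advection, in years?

11.7

With flow normal to the layers, continuity requires the same specific discharge q through every layer.
Σ(b_i/K_i) = 6.30/358 + 6.79/0.000393 + 8.53/3.43 = 17280 d.
q = Δh / Σ(b_i/K_i) = 11.7 / 17280 = 0.0006771 m/day.
In each layer the seepage velocity is v_i = q/n_i, so the layer transit time is t_i = b_i·n_i / q:
  layer 1 (clean gravel): t_1 = 6.30 × 0.24 / 0.0006771 = 2233 d
  layer 2 (clay): t_2 = 6.79 × 0.04 / 0.0006771 = 401.1 d
  layer 3 (fine sand): t_3 = 8.53 × 0.13 / 0.0006771 = 1638 d
Total t = Σ t_i = 4272 days = 11.70 years.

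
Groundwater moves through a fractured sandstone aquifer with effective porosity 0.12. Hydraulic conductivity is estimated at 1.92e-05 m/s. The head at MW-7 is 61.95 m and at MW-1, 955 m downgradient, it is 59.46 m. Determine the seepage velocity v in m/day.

0.0360

Convert K: 1.92e-05 m/s × 86400 = 1.659 m/day.
Hydraulic gradient i = (61.95 − 59.46) / 955 = 2.49 / 955 = 0.002607.
Darcy flux q = K · i = 1.659 × 0.002607 = 0.004325 m/day.
Seepage velocity v = q / n_e = 0.004325 / 0.12 = 0.03604 m/day.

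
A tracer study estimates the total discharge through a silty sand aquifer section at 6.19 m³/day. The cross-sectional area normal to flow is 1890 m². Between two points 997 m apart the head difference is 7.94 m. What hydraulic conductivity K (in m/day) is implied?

0.411

Hydraulic gradient i = Δh / L = 7.94 / 997 = 0.007964.
From Q = K·A·i, K = Q / (A·i) = 6.19 / (1890 × 0.007964) = 0.4112 m/day.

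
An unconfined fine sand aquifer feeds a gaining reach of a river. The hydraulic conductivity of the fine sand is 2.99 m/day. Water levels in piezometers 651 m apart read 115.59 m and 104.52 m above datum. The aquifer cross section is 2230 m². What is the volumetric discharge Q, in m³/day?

Hydraulic gradient i = (115.59 − 104.52) / 651 = 11.07 / 651 = 0.01700.
Darcy's law: Q = K · A · i = 2.990 × 2230 × 0.01700 = 113.4 m³/day.

113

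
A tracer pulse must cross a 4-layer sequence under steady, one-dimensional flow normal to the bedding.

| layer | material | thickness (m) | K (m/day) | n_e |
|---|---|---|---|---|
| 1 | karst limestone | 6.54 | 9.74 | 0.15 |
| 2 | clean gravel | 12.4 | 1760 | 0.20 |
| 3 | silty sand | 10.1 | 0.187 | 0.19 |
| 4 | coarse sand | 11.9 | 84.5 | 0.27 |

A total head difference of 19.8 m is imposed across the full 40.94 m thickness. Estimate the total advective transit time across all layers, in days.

With flow normal to the layers, continuity requires the same specific discharge q through every layer.
Σ(b_i/K_i) = 6.54/9.74 + 12.4/1760 + 10.1/0.187 + 11.9/84.5 = 54.83 d.
q = Δh / Σ(b_i/K_i) = 19.8 / 54.83 = 0.3611 m/day.
In each layer the seepage velocity is v_i = q/n_i, so the layer transit time is t_i = b_i·n_i / q:
  layer 1 (karst limestone): t_1 = 6.54 × 0.15 / 0.3611 = 2.717 d
  layer 2 (clean gravel): t_2 = 12.4 × 0.20 / 0.3611 = 6.868 d
  layer 3 (silty sand): t_3 = 10.1 × 0.19 / 0.3611 = 5.314 d
  layer 4 (coarse sand): t_4 = 11.9 × 0.27 / 0.3611 = 8.897 d
Total t = Σ t_i = 23.80 days.

23.8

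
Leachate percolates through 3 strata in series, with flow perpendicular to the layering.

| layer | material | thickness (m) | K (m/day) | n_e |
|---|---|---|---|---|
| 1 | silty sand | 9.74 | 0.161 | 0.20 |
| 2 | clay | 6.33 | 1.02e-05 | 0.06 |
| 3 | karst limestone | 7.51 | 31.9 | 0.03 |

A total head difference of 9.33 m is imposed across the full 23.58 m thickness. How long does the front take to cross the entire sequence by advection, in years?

With flow normal to the layers, continuity requires the same specific discharge q through every layer.
Σ(b_i/K_i) = 9.74/0.161 + 6.33/1.02e-05 + 7.51/31.9 = 6.206e+05 d.
q = Δh / Σ(b_i/K_i) = 9.33 / 6.206e+05 = 1.503e-05 m/day.
In each layer the seepage velocity is v_i = q/n_i, so the layer transit time is t_i = b_i·n_i / q:
  layer 1 (silty sand): t_1 = 9.74 × 0.20 / 1.503e-05 = 1.296e+05 d
  layer 2 (clay): t_2 = 6.33 × 0.06 / 1.503e-05 = 25265 d
  layer 3 (karst limestone): t_3 = 7.51 × 0.03 / 1.503e-05 = 14987 d
Total t = Σ t_i = 1.698e+05 days = 465.0 years.

465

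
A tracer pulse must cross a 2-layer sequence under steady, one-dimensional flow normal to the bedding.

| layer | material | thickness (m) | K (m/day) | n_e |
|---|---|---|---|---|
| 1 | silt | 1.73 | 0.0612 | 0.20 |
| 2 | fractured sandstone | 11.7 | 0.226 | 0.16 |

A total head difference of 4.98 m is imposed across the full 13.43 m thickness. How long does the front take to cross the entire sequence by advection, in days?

35.6

With flow normal to the layers, continuity requires the same specific discharge q through every layer.
Σ(b_i/K_i) = 1.73/0.0612 + 11.7/0.226 = 80.04 d.
q = Δh / Σ(b_i/K_i) = 4.98 / 80.04 = 0.06222 m/day.
In each layer the seepage velocity is v_i = q/n_i, so the layer transit time is t_i = b_i·n_i / q:
  layer 1 (silt): t_1 = 1.73 × 0.20 / 0.06222 = 5.561 d
  layer 2 (fractured sandstone): t_2 = 11.7 × 0.16 / 0.06222 = 30.09 d
Total t = Σ t_i = 35.65 days.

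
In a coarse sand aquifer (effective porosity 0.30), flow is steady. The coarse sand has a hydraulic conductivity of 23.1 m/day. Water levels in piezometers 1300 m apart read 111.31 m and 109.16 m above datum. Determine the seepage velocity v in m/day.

0.127

Hydraulic gradient i = (111.31 − 109.16) / 1300 = 2.15 / 1300 = 0.001654.
Darcy flux q = K · i = 23.10 × 0.001654 = 0.03820 m/day.
Seepage velocity v = q / n_e = 0.03820 / 0.30 = 0.1273 m/day.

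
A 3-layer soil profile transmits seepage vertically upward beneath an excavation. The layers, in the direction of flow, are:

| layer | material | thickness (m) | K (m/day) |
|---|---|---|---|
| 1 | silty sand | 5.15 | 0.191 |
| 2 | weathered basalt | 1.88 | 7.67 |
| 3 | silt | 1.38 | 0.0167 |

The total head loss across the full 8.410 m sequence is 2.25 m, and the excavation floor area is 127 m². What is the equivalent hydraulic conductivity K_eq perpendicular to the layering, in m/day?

0.0766

Flow is perpendicular to layering, so the layers act in series and the equivalent K is the thickness-weighted harmonic mean.
Total thickness L = 5.15 + 1.88 + 1.38 = 8.410 m.
Σ(b_i/K_i) = 5.15/0.191 + 1.88/7.67 + 1.38/0.0167 = 109.8 d.
K_eq = L / Σ(b_i/K_i) = 8.410 / 109.8 = 0.07656 m/day.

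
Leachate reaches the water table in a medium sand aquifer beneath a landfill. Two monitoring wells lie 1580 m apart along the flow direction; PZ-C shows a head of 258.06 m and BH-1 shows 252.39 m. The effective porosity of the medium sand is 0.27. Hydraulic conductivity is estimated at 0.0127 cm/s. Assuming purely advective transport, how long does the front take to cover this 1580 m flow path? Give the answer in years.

Convert K: 0.0127 cm/s × 864 = 10.97 m/day.
Hydraulic gradient i = (258.06 − 252.39) / 1580 = 5.67 / 1580 = 0.003589.
Darcy flux q = K · i = 10.97 × 0.003589 = 0.03938 m/day.
Seepage velocity v = q / n_e = 0.03938 / 0.27 = 0.1458 m/day.
Travel time t = L / v = 1580 / 0.1458 = 10834 days = 29.66 years.

29.7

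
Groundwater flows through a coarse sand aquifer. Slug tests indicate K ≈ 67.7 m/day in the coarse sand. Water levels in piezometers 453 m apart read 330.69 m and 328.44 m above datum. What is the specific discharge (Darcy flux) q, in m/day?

0.336

Hydraulic gradient i = (330.69 − 328.44) / 453 = 2.25 / 453 = 0.004967.
Specific discharge q = K · i = 67.70 × 0.004967 = 0.3363 m/day.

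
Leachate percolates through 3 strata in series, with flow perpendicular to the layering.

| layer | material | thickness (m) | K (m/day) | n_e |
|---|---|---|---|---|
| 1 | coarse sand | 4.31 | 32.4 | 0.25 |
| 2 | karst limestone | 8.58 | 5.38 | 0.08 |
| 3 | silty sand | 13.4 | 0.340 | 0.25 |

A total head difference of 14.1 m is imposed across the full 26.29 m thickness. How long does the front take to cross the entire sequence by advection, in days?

With flow normal to the layers, continuity requires the same specific discharge q through every layer.
Σ(b_i/K_i) = 4.31/32.4 + 8.58/5.38 + 13.4/0.340 = 41.14 d.
q = Δh / Σ(b_i/K_i) = 14.1 / 41.14 = 0.3427 m/day.
In each layer the seepage velocity is v_i = q/n_i, so the layer transit time is t_i = b_i·n_i / q:
  layer 1 (coarse sand): t_1 = 4.31 × 0.25 / 0.3427 = 3.144 d
  layer 2 (karst limestone): t_2 = 8.58 × 0.08 / 0.3427 = 2.003 d
  layer 3 (silty sand): t_3 = 13.4 × 0.25 / 0.3427 = 9.774 d
Total t = Σ t_i = 14.92 days.

14.9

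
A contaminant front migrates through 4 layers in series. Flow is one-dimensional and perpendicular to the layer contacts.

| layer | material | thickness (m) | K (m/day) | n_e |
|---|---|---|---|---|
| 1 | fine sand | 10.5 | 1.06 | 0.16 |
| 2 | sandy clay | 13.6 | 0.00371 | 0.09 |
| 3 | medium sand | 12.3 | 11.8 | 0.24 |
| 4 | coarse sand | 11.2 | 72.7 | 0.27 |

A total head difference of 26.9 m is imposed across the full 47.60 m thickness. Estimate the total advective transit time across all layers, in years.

3.32

With flow normal to the layers, continuity requires the same specific discharge q through every layer.
Σ(b_i/K_i) = 10.5/1.06 + 13.6/0.00371 + 12.3/11.8 + 11.2/72.7 = 3677 d.
q = Δh / Σ(b_i/K_i) = 26.9 / 3677 = 0.007316 m/day.
In each layer the seepage velocity is v_i = q/n_i, so the layer transit time is t_i = b_i·n_i / q:
  layer 1 (fine sand): t_1 = 10.5 × 0.16 / 0.007316 = 229.6 d
  layer 2 (sandy clay): t_2 = 13.6 × 0.09 / 0.007316 = 167.3 d
  layer 3 (medium sand): t_3 = 12.3 × 0.24 / 0.007316 = 403.5 d
  layer 4 (coarse sand): t_4 = 11.2 × 0.27 / 0.007316 = 413.3 d
Total t = Σ t_i = 1214 days = 3.323 years.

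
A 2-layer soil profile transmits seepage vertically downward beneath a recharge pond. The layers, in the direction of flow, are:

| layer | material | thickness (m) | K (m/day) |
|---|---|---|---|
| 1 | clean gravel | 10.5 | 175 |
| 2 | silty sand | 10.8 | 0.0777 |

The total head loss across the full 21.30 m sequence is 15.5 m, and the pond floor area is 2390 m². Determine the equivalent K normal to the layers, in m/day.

Flow is perpendicular to layering, so the layers act in series and the equivalent K is the thickness-weighted harmonic mean.
Total thickness L = 10.5 + 10.8 = 21.30 m.
Σ(b_i/K_i) = 10.5/175 + 10.8/0.0777 = 139.1 d.
K_eq = L / Σ(b_i/K_i) = 21.30 / 139.1 = 0.1532 m/day.

0.153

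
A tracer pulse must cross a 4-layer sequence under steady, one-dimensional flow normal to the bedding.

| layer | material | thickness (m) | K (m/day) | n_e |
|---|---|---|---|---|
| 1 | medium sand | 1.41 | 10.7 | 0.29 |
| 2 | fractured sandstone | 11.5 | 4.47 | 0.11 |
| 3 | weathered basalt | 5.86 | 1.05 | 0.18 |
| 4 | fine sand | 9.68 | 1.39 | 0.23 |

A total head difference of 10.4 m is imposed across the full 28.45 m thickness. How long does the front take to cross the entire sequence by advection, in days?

With flow normal to the layers, continuity requires the same specific discharge q through every layer.
Σ(b_i/K_i) = 1.41/10.7 + 11.5/4.47 + 5.86/1.05 + 9.68/1.39 = 15.25 d.
q = Δh / Σ(b_i/K_i) = 10.4 / 15.25 = 0.6820 m/day.
In each layer the seepage velocity is v_i = q/n_i, so the layer transit time is t_i = b_i·n_i / q:
  layer 1 (medium sand): t_1 = 1.41 × 0.29 / 0.6820 = 0.5996 d
  layer 2 (fractured sandstone): t_2 = 11.5 × 0.11 / 0.6820 = 1.855 d
  layer 3 (weathered basalt): t_3 = 5.86 × 0.18 / 0.6820 = 1.547 d
  layer 4 (fine sand): t_4 = 9.68 × 0.23 / 0.6820 = 3.265 d
Total t = Σ t_i = 7.266 days.

7.27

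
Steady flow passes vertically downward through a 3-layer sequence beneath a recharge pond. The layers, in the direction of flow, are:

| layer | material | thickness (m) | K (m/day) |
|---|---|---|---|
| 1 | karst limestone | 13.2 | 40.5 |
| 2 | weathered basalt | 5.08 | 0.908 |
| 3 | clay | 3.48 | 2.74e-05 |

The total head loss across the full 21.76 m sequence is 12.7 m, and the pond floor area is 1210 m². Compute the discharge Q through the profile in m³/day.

0.121

Flow is perpendicular to layering, so the layers act in series and the equivalent K is the thickness-weighted harmonic mean.
Total thickness L = 13.2 + 5.08 + 3.48 = 21.76 m.
Σ(b_i/K_i) = 13.2/40.5 + 5.08/0.908 + 3.48/2.74e-05 = 1.270e+05 d.
K_eq = L / Σ(b_i/K_i) = 21.76 / 1.270e+05 = 0.0001713 m/day.
Q = K_eq · A · (Δh/L) = 0.0001713 × 1210 × (12.7/21.76) = 0.1210 m³/day.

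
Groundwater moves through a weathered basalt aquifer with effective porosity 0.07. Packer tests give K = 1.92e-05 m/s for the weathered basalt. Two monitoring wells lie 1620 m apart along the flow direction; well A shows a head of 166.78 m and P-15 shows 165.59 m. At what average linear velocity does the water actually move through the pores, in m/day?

0.0174

Convert K: 1.92e-05 m/s × 86400 = 1.659 m/day.
Hydraulic gradient i = (166.78 − 165.59) / 1620 = 1.19 / 1620 = 0.0007346.
Darcy flux q = K · i = 1.659 × 0.0007346 = 0.001219 m/day.
Seepage velocity v = q / n_e = 0.001219 / 0.07 = 0.01741 m/day.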